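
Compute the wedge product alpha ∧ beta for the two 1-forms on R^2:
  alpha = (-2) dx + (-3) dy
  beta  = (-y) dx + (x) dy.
alpha ∧ beta = (-2*x - 3*y) dx ∧ dy

Distribute the wedge, using dx_i ∧ dx_j = -dx_j ∧ dx_i and dx_i ∧ dx_i = 0. For each pair (i, j) with i < j, the coefficient of dx_i ∧ dx_j in alpha ∧ beta is (alpha_i * beta_j - alpha_j * beta_i). Collecting: alpha ∧ beta = (-2*x - 3*y) dx ∧ dy.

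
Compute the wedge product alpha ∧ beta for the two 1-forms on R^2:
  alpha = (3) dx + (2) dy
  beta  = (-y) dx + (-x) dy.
alpha ∧ beta = (-3*x + 2*y) dx ∧ dy

Distribute the wedge, using dx_i ∧ dx_j = -dx_j ∧ dx_i and dx_i ∧ dx_i = 0. For each pair (i, j) with i < j, the coefficient of dx_i ∧ dx_j in alpha ∧ beta is (alpha_i * beta_j - alpha_j * beta_i). Collecting: alpha ∧ beta = (-3*x + 2*y) dx ∧ dy.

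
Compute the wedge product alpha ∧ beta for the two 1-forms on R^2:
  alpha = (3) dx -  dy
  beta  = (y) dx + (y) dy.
alpha ∧ beta = (4*y) dx ∧ dy

Distribute the wedge, using dx_i ∧ dx_j = -dx_j ∧ dx_i and dx_i ∧ dx_i = 0. For each pair (i, j) with i < j, the coefficient of dx_i ∧ dx_j in alpha ∧ beta is (alpha_i * beta_j - alpha_j * beta_i). Collecting: alpha ∧ beta = (4*y) dx ∧ dy.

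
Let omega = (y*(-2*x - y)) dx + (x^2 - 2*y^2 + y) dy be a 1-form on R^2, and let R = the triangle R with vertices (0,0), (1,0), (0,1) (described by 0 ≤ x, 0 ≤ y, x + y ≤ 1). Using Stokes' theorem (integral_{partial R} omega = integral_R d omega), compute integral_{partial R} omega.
integral_(partial R) omega = 1

Stokes: integral_partial_R omega = integral_R d omega with d omega = (∂Q/∂x - ∂P/∂y) dx ∧ dy.
  ∂Q/∂x = 2*x
  ∂P/∂y = -2*x - 2*y
  integrand = ∂Q/∂x - ∂P/∂y = 4*x + 2*y.
Integrating over R: integral_0^1 integral_0^{1-x} (4*x + 2*y) dy dx = 1.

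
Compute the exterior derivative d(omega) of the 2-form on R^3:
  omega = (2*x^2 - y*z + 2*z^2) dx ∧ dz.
d(omega) = (z) dx ∧ dy ∧ dz

For a 2-form omega = sum_{i<j} g_{ij} dx_i ∧ dx_j, the exterior derivative is
  d(omega) = sum_{i<j} d(g_{ij}) ∧ dx_i ∧ dx_j = sum_{i<j, k} (∂g_{ij}/∂x_k) dx_k ∧ dx_i ∧ dx_j.
Expand each term, using dx_k ∧ dx_i ∧ dx_j = sgn(permutation) dx_{(a)} ∧ dx_{(b)} ∧ dx_{(c)} with (a < b < c) sorted:
  d(2*x^2 - y*z + 2*z^2) includes (∂/∂y)(2*x^2 - y*z + 2*z^2) dy = (-z) dy, which multiplied by dx ∧ dz gives (z) dx ∧ dy ∧ dz
Collecting like 3-forms: d(omega) = (z) dx ∧ dy ∧ dz.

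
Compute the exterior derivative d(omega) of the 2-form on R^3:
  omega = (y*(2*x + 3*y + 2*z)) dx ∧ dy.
d(omega) = (2*y) dx ∧ dy ∧ dz

For a 2-form omega = sum_{i<j} g_{ij} dx_i ∧ dx_j, the exterior derivative is
  d(omega) = sum_{i<j} d(g_{ij}) ∧ dx_i ∧ dx_j = sum_{i<j, k} (∂g_{ij}/∂x_k) dx_k ∧ dx_i ∧ dx_j.
Expand each term, using dx_k ∧ dx_i ∧ dx_j = sgn(permutation) dx_{(a)} ∧ dx_{(b)} ∧ dx_{(c)} with (a < b < c) sorted:
  d(y*(2*x + 3*y + 2*z)) includes (∂/∂z)(y*(2*x + 3*y + 2*z)) dz = (2*y) dz, which multiplied by dx ∧ dy gives (2*y) dx ∧ dy ∧ dz
Collecting like 3-forms: d(omega) = (2*y) dx ∧ dy ∧ dz.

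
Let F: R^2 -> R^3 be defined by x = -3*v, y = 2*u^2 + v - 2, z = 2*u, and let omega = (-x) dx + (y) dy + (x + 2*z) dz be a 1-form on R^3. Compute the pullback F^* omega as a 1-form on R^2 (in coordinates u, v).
F^* omega = (8*u^3 + 4*u*v - 6*v) du + (2*u^2 - 8*v - 2) dv

Using F^*(f dg) = (f ∘ F) d(g ∘ F), substitute each coordinate x_i by F_i(u, v) in f_i, and replace dx_i by d F_i = (∂F_i/∂u) du + (∂F_i/∂v) dv.
  For the x component: f_1(F) = 3*v; d F_1 = (0) du + (-3) dv
  For the y component: f_2(F) = 2*u^2 + v - 2; d F_2 = (4*u) du + (1) dv
  For the z component: f_3(F) = 4*u - 3*v; d F_3 = (2) du + (0) dv
Combining and collecting du, dv coefficients:
  coeff of du: 8*u^3 + 4*u*v - 6*v
  coeff of dv: 2*u^2 - 8*v - 2
F^* omega = (8*u^3 + 4*u*v - 6*v) du + (2*u^2 - 8*v - 2) dv.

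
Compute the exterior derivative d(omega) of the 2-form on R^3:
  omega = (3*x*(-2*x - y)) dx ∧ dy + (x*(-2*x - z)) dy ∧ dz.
d(omega) = (-4*x - z) dx ∧ dy ∧ dz

For a 2-form omega = sum_{i<j} g_{ij} dx_i ∧ dx_j, the exterior derivative is
  d(omega) = sum_{i<j} d(g_{ij}) ∧ dx_i ∧ dx_j = sum_{i<j, k} (∂g_{ij}/∂x_k) dx_k ∧ dx_i ∧ dx_j.
Expand each term, using dx_k ∧ dx_i ∧ dx_j = sgn(permutation) dx_{(a)} ∧ dx_{(b)} ∧ dx_{(c)} with (a < b < c) sorted:
  d(x*(-2*x - z)) includes (∂/∂x)(x*(-2*x - z)) dx = (-4*x - z) dx, which multiplied by dy ∧ dz gives (-4*x - z) dx ∧ dy ∧ dz
Collecting like 3-forms: d(omega) = (-4*x - z) dx ∧ dy ∧ dz.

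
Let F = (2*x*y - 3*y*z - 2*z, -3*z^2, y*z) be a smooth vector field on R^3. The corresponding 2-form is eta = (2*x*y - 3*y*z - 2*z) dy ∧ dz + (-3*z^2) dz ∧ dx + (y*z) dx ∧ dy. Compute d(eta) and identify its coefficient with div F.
d(eta) = (3*y) dx ∧ dy ∧ dz; div F = 3*y

For a 2-form in R^3 of the form above, applying d gives a 3-form with coefficient ∂P/∂x + ∂Q/∂y + ∂R/∂z:
  ∂P/∂x = 2*y
  ∂Q/∂y = 0
  ∂R/∂z = y
Sum = 3*y, which is exactly div F.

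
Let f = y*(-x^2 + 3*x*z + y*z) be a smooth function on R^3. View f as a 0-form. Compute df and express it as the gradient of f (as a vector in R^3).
df = (y*(-2*x + 3*z)) dx + (-x^2 + 3*x*z + 2*y*z) dy + (y*(3*x + y)) dz; grad f = (y*(-2*x + 3*z), -x^2 + 3*x*z + 2*y*z, y*(3*x + y))

For a 0-form f, d f = (∂f/∂x) dx + (∂f/∂y) dy + (∂f/∂z) dz. The components of the vector representation are exactly the entries of grad f in Cartesian coordinates:
  ∂f/∂x = y*(-2*x + 3*z)
  ∂f/∂y = -x^2 + 3*x*z + 2*y*z
  ∂f/∂z = y*(3*x + y).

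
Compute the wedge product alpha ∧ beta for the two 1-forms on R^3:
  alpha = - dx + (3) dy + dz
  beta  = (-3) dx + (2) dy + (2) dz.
alpha ∧ beta = (7) dx ∧ dy + (1) dx ∧ dz + (4) dy ∧ dz

Distribute the wedge, using dx_i ∧ dx_j = -dx_j ∧ dx_i and dx_i ∧ dx_i = 0. For each pair (i, j) with i < j, the coefficient of dx_i ∧ dx_j in alpha ∧ beta is (alpha_i * beta_j - alpha_j * beta_i). Collecting: alpha ∧ beta = (7) dx ∧ dy + (1) dx ∧ dz + (4) dy ∧ dz.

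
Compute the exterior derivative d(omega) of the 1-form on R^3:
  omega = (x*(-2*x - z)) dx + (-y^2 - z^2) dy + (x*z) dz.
d(omega) = (x + z) dx ∧ dz + (2*z) dy ∧ dz

For a 1-form omega = sum_i f_i dx_i, the exterior derivative is
  d(omega) = sum_{i < j} (∂f_j/∂x_i - ∂f_i/∂x_j) dx_i ∧ dx_j.
  coefficient of dx ∧ dz: ∂f_3/∂x - ∂f_1/∂z = ∂(x*z)/∂x - ∂(x*(-2*x - z))/∂z = x + z
  coefficient of dy ∧ dz: ∂f_3/∂y - ∂f_2/∂z = ∂(x*z)/∂y - ∂(-y^2 - z^2)/∂z = 2*z
Assembling: d(omega) = (x + z) dx ∧ dz + (2*z) dy ∧ dz.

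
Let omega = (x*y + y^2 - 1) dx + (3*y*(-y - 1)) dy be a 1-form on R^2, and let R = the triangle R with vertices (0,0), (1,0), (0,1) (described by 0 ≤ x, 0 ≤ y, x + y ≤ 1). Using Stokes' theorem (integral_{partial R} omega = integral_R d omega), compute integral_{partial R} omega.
integral_(partial R) omega = -1/2

Stokes: integral_partial_R omega = integral_R d omega with d omega = (∂Q/∂x - ∂P/∂y) dx ∧ dy.
  ∂Q/∂x = 0
  ∂P/∂y = x + 2*y
  integrand = ∂Q/∂x - ∂P/∂y = -x - 2*y.
Integrating over R: integral_0^1 integral_0^{1-x} (-x - 2*y) dy dx = -1/2.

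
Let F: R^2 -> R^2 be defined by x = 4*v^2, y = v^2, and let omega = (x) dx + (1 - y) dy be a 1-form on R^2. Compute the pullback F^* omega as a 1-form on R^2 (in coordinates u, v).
F^* omega = (30*v^3 + 2*v) dv

Using F^*(f dg) = (f ∘ F) d(g ∘ F), substitute each coordinate x_i by F_i(u, v) in f_i, and replace dx_i by d F_i = (∂F_i/∂u) du + (∂F_i/∂v) dv.
  For the x component: f_1(F) = 4*v^2; d F_1 = (0) du + (8*v) dv
  For the y component: f_2(F) = 1 - v^2; d F_2 = (0) du + (2*v) dv
Combining and collecting du, dv coefficients:
  coeff of du: 0
  coeff of dv: 30*v^3 + 2*v
F^* omega = (30*v^3 + 2*v) dv.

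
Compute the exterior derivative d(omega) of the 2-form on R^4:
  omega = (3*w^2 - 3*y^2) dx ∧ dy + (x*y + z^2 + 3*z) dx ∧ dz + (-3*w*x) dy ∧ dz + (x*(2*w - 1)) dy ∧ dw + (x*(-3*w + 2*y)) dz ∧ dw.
d(omega) = (8*w - 1) dx ∧ dy ∧ dw + (-3*w - x) dx ∧ dy ∧ dz + (-x) dy ∧ dz ∧ dw + (-3*w + 2*y) dx ∧ dz ∧ dw

For a 2-form omega = sum_{i<j} g_{ij} dx_i ∧ dx_j, the exterior derivative is
  d(omega) = sum_{i<j} d(g_{ij}) ∧ dx_i ∧ dx_j = sum_{i<j, k} (∂g_{ij}/∂x_k) dx_k ∧ dx_i ∧ dx_j.
Expand each term, using dx_k ∧ dx_i ∧ dx_j = sgn(permutation) dx_{(a)} ∧ dx_{(b)} ∧ dx_{(c)} with (a < b < c) sorted:
  d(3*w^2 - 3*y^2) includes (∂/∂w)(3*w^2 - 3*y^2) dw = (6*w) dw, which multiplied by dx ∧ dy gives (6*w) dx ∧ dy ∧ dw
  d(x*y + z^2 + 3*z) includes (∂/∂y)(x*y + z^2 + 3*z) dy = (x) dy, which multiplied by dx ∧ dz gives (-x) dx ∧ dy ∧ dz
  d(-3*w*x) includes (∂/∂x)(-3*w*x) dx = (-3*w) dx, which multiplied by dy ∧ dz gives (-3*w) dx ∧ dy ∧ dz
  d(-3*w*x) includes (∂/∂w)(-3*w*x) dw = (-3*x) dw, which multiplied by dy ∧ dz gives (-3*x) dy ∧ dz ∧ dw
  d(x*(2*w - 1)) includes (∂/∂x)(x*(2*w - 1)) dx = (2*w - 1) dx, which multiplied by dy ∧ dw gives (2*w - 1) dx ∧ dy ∧ dw
  d(x*(-3*w + 2*y)) includes (∂/∂x)(x*(-3*w + 2*y)) dx = (-3*w + 2*y) dx, which multiplied by dz ∧ dw gives (-3*w + 2*y) dx ∧ dz ∧ dw
  d(x*(-3*w + 2*y)) includes (∂/∂y)(x*(-3*w + 2*y)) dy = (2*x) dy, which multiplied by dz ∧ dw gives (2*x) dy ∧ dz ∧ dw
Collecting like 3-forms: d(omega) = (8*w - 1) dx ∧ dy ∧ dw + (-3*w - x) dx ∧ dy ∧ dz + (-x) dy ∧ dz ∧ dw + (-3*w + 2*y) dx ∧ dz ∧ dw.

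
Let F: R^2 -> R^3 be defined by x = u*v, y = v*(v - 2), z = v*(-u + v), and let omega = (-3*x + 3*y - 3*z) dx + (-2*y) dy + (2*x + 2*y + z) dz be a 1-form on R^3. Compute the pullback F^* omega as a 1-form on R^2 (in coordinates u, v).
F^* omega = (v^2*(-u - 3*v - 2)) du + (v*(-u^2 - u*v - 2*u + 2*v^2 + 4*v - 8)) dv

Using F^*(f dg) = (f ∘ F) d(g ∘ F), substitute each coordinate x_i by F_i(u, v) in f_i, and replace dx_i by d F_i = (∂F_i/∂u) du + (∂F_i/∂v) dv.
  For the x component: f_1(F) = -6*v; d F_1 = (v) du + (u) dv
  For the y component: f_2(F) = 2*v*(2 - v); d F_2 = (0) du + (2*v - 2) dv
  For the z component: f_3(F) = v*(u + 3*v - 4); d F_3 = (-v) du + (-u + 2*v) dv
Combining and collecting du, dv coefficients:
  coeff of du: v^2*(-u - 3*v - 2)
  coeff of dv: v*(-u^2 - u*v - 2*u + 2*v^2 + 4*v - 8)
F^* omega = (v^2*(-u - 3*v - 2)) du + (v*(-u^2 - u*v - 2*u + 2*v^2 + 4*v - 8)) dv.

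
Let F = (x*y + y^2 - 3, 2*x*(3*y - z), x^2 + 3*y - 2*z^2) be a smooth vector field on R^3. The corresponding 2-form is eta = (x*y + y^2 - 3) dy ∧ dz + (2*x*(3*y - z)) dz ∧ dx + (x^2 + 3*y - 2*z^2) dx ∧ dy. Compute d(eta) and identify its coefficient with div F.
d(eta) = (6*x + y - 4*z) dx ∧ dy ∧ dz; div F = 6*x + y - 4*z

For a 2-form in R^3 of the form above, applying d gives a 3-form with coefficient ∂P/∂x + ∂Q/∂y + ∂R/∂z:
  ∂P/∂x = y
  ∂Q/∂y = 6*x
  ∂R/∂z = -4*z
Sum = 6*x + y - 4*z, which is exactly div F.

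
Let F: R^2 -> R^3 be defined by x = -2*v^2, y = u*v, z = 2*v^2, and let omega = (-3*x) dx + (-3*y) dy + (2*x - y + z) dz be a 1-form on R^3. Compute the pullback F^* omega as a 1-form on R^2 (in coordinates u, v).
F^* omega = (-3*u*v^2) du + (v*(-3*u^2 - 4*u*v - 32*v^2)) dv

Using F^*(f dg) = (f ∘ F) d(g ∘ F), substitute each coordinate x_i by F_i(u, v) in f_i, and replace dx_i by d F_i = (∂F_i/∂u) du + (∂F_i/∂v) dv.
  For the x component: f_1(F) = 6*v^2; d F_1 = (0) du + (-4*v) dv
  For the y component: f_2(F) = -3*u*v; d F_2 = (v) du + (u) dv
  For the z component: f_3(F) = v*(-u - 2*v); d F_3 = (0) du + (4*v) dv
Combining and collecting du, dv coefficients:
  coeff of du: -3*u*v^2
  coeff of dv: v*(-3*u^2 - 4*u*v - 32*v^2)
F^* omega = (-3*u*v^2) du + (v*(-3*u^2 - 4*u*v - 32*v^2)) dv.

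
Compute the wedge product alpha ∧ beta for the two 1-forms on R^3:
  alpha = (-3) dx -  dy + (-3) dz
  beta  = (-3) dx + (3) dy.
alpha ∧ beta = (-12) dx ∧ dy + (-9) dx ∧ dz + (9) dy ∧ dz

Distribute the wedge, using dx_i ∧ dx_j = -dx_j ∧ dx_i and dx_i ∧ dx_i = 0. For each pair (i, j) with i < j, the coefficient of dx_i ∧ dx_j in alpha ∧ beta is (alpha_i * beta_j - alpha_j * beta_i). Collecting: alpha ∧ beta = (-12) dx ∧ dy + (-9) dx ∧ dz + (9) dy ∧ dz.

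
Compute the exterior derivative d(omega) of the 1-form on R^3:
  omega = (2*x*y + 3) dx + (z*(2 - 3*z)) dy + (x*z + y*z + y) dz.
d(omega) = (-2*x) dx ∧ dy + (z) dx ∧ dz + (7*z - 1) dy ∧ dz

For a 1-form omega = sum_i f_i dx_i, the exterior derivative is
  d(omega) = sum_{i < j} (∂f_j/∂x_i - ∂f_i/∂x_j) dx_i ∧ dx_j.
  coefficient of dx ∧ dy: ∂f_2/∂x - ∂f_1/∂y = ∂(z*(2 - 3*z))/∂x - ∂(2*x*y + 3)/∂y = -2*x
  coefficient of dx ∧ dz: ∂f_3/∂x - ∂f_1/∂z = ∂(x*z + y*z + y)/∂x - ∂(2*x*y + 3)/∂z = z
  coefficient of dy ∧ dz: ∂f_3/∂y - ∂f_2/∂z = ∂(x*z + y*z + y)/∂y - ∂(z*(2 - 3*z))/∂z = 7*z - 1
Assembling: d(omega) = (-2*x) dx ∧ dy + (z) dx ∧ dz + (7*z - 1) dy ∧ dz.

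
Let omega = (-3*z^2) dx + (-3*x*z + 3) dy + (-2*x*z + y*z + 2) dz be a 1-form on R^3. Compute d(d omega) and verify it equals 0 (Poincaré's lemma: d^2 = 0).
d(d omega) = 0

Step 1: d omega = sum_{i<j} (∂f_j/∂x_i - ∂f_i/∂x_j) dx_i ∧ dx_j:
  coeff of dx ∧ dy: -3*z
  coeff of dx ∧ dz: 4*z
  coeff of dy ∧ dz: 3*x + z
Step 2: Apply d again to each 2-form coefficient. The only possible 3-form in R^3 is dx ∧ dy ∧ dz, with coefficient
  ∂(coeff of dy∧dz)/∂x - ∂(coeff of dx∧dz)/∂y + ∂(coeff of dx∧dy)/∂z
  = ∂/∂x (3*x + z) - ∂/∂y (4*z) + ∂/∂z (-3*z).
Each of these terms simplifies to sums of mixed partials that cancel in pairs. The result is 0 (by equality of mixed partials for smooth functions — Schwarz / Clairaut).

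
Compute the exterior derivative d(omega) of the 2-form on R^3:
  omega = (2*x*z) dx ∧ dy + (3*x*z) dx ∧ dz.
d(omega) = (2*x) dx ∧ dy ∧ dz

For a 2-form omega = sum_{i<j} g_{ij} dx_i ∧ dx_j, the exterior derivative is
  d(omega) = sum_{i<j} d(g_{ij}) ∧ dx_i ∧ dx_j = sum_{i<j, k} (∂g_{ij}/∂x_k) dx_k ∧ dx_i ∧ dx_j.
Expand each term, using dx_k ∧ dx_i ∧ dx_j = sgn(permutation) dx_{(a)} ∧ dx_{(b)} ∧ dx_{(c)} with (a < b < c) sorted:
  d(2*x*z) includes (∂/∂z)(2*x*z) dz = (2*x) dz, which multiplied by dx ∧ dy gives (2*x) dx ∧ dy ∧ dz
Collecting like 3-forms: d(omega) = (2*x) dx ∧ dy ∧ dz.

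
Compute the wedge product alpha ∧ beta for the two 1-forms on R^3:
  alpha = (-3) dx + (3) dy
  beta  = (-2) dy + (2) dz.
alpha ∧ beta = (6) dx ∧ dy + (-6) dx ∧ dz + (6) dy ∧ dz

Distribute the wedge, using dx_i ∧ dx_j = -dx_j ∧ dx_i and dx_i ∧ dx_i = 0. For each pair (i, j) with i < j, the coefficient of dx_i ∧ dx_j in alpha ∧ beta is (alpha_i * beta_j - alpha_j * beta_i). Collecting: alpha ∧ beta = (6) dx ∧ dy + (-6) dx ∧ dz + (6) dy ∧ dz.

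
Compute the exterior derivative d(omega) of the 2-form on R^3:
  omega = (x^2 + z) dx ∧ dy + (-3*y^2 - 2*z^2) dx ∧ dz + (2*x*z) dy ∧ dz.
d(omega) = (6*y + 2*z + 1) dx ∧ dy ∧ dz

For a 2-form omega = sum_{i<j} g_{ij} dx_i ∧ dx_j, the exterior derivative is
  d(omega) = sum_{i<j} d(g_{ij}) ∧ dx_i ∧ dx_j = sum_{i<j, k} (∂g_{ij}/∂x_k) dx_k ∧ dx_i ∧ dx_j.
Expand each term, using dx_k ∧ dx_i ∧ dx_j = sgn(permutation) dx_{(a)} ∧ dx_{(b)} ∧ dx_{(c)} with (a < b < c) sorted:
  d(x^2 + z) includes (∂/∂z)(x^2 + z) dz = (1) dz, which multiplied by dx ∧ dy gives (1) dx ∧ dy ∧ dz
  d(-3*y^2 - 2*z^2) includes (∂/∂y)(-3*y^2 - 2*z^2) dy = (-6*y) dy, which multiplied by dx ∧ dz gives (6*y) dx ∧ dy ∧ dz
  d(2*x*z) includes (∂/∂x)(2*x*z) dx = (2*z) dx, which multiplied by dy ∧ dz gives (2*z) dx ∧ dy ∧ dz
Collecting like 3-forms: d(omega) = (6*y + 2*z + 1) dx ∧ dy ∧ dz.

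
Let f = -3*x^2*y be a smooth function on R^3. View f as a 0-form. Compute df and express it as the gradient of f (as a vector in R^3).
df = (-6*x*y) dx + (-3*x^2) dy + (0) dz; grad f = (-6*x*y, -3*x^2, 0)

For a 0-form f, d f = (∂f/∂x) dx + (∂f/∂y) dy + (∂f/∂z) dz. The components of the vector representation are exactly the entries of grad f in Cartesian coordinates:
  ∂f/∂x = -6*x*y
  ∂f/∂y = -3*x^2
  ∂f/∂z = 0.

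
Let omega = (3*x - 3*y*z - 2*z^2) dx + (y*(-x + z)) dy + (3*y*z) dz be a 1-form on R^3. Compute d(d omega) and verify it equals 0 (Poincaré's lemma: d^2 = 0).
d(d omega) = 0

Step 1: d omega = sum_{i<j} (∂f_j/∂x_i - ∂f_i/∂x_j) dx_i ∧ dx_j:
  coeff of dx ∧ dy: -y + 3*z
  coeff of dx ∧ dz: 3*y + 4*z
  coeff of dy ∧ dz: -y + 3*z
Step 2: Apply d again to each 2-form coefficient. The only possible 3-form in R^3 is dx ∧ dy ∧ dz, with coefficient
  ∂(coeff of dy∧dz)/∂x - ∂(coeff of dx∧dz)/∂y + ∂(coeff of dx∧dy)/∂z
  = ∂/∂x (-y + 3*z) - ∂/∂y (3*y + 4*z) + ∂/∂z (-y + 3*z).
Each of these terms simplifies to sums of mixed partials that cancel in pairs. The result is 0 (by equality of mixed partials for smooth functions — Schwarz / Clairaut).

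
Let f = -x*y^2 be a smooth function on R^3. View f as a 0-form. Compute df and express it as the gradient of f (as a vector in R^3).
df = (-y^2) dx + (-2*x*y) dy + (0) dz; grad f = (-y^2, -2*x*y, 0)

For a 0-form f, d f = (∂f/∂x) dx + (∂f/∂y) dy + (∂f/∂z) dz. The components of the vector representation are exactly the entries of grad f in Cartesian coordinates:
  ∂f/∂x = -y^2
  ∂f/∂y = -2*x*y
  ∂f/∂z = 0.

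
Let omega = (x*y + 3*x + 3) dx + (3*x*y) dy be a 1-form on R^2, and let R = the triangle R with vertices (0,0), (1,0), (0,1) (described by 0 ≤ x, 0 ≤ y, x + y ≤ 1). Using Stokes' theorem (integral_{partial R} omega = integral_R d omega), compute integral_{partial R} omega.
integral_(partial R) omega = 1/3

Stokes: integral_partial_R omega = integral_R d omega with d omega = (∂Q/∂x - ∂P/∂y) dx ∧ dy.
  ∂Q/∂x = 3*y
  ∂P/∂y = x
  integrand = ∂Q/∂x - ∂P/∂y = -x + 3*y.
Integrating over R: integral_0^1 integral_0^{1-x} (-x + 3*y) dy dx = 1/3.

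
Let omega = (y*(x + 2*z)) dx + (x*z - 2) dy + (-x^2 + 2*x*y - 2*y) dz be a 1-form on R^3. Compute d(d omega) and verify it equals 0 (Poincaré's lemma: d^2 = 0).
d(d omega) = 0

Step 1: d omega = sum_{i<j} (∂f_j/∂x_i - ∂f_i/∂x_j) dx_i ∧ dx_j:
  coeff of dx ∧ dy: -x - z
  coeff of dx ∧ dz: -2*x
  coeff of dy ∧ dz: x - 2
Step 2: Apply d again to each 2-form coefficient. The only possible 3-form in R^3 is dx ∧ dy ∧ dz, with coefficient
  ∂(coeff of dy∧dz)/∂x - ∂(coeff of dx∧dz)/∂y + ∂(coeff of dx∧dy)/∂z
  = ∂/∂x (x - 2) - ∂/∂y (-2*x) + ∂/∂z (-x - z).
Each of these terms simplifies to sums of mixed partials that cancel in pairs. The result is 0 (by equality of mixed partials for smooth functions — Schwarz / Clairaut).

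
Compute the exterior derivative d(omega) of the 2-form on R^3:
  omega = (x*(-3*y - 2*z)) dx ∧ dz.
d(omega) = (3*x) dx ∧ dy ∧ dz

For a 2-form omega = sum_{i<j} g_{ij} dx_i ∧ dx_j, the exterior derivative is
  d(omega) = sum_{i<j} d(g_{ij}) ∧ dx_i ∧ dx_j = sum_{i<j, k} (∂g_{ij}/∂x_k) dx_k ∧ dx_i ∧ dx_j.
Expand each term, using dx_k ∧ dx_i ∧ dx_j = sgn(permutation) dx_{(a)} ∧ dx_{(b)} ∧ dx_{(c)} with (a < b < c) sorted:
  d(x*(-3*y - 2*z)) includes (∂/∂y)(x*(-3*y - 2*z)) dy = (-3*x) dy, which multiplied by dx ∧ dz gives (3*x) dx ∧ dy ∧ dz
Collecting like 3-forms: d(omega) = (3*x) dx ∧ dy ∧ dz.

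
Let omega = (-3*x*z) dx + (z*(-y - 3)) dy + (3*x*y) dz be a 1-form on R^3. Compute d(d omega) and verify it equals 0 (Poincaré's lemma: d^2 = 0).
d(d omega) = 0

Step 1: d omega = sum_{i<j} (∂f_j/∂x_i - ∂f_i/∂x_j) dx_i ∧ dx_j:
  coeff of dx ∧ dy: 0
  coeff of dx ∧ dz: 3*x + 3*y
  coeff of dy ∧ dz: 3*x + y + 3
Step 2: Apply d again to each 2-form coefficient. The only possible 3-form in R^3 is dx ∧ dy ∧ dz, with coefficient
  ∂(coeff of dy∧dz)/∂x - ∂(coeff of dx∧dz)/∂y + ∂(coeff of dx∧dy)/∂z
  = ∂/∂x (3*x + y + 3) - ∂/∂y (3*x + 3*y) + ∂/∂z (0).
Each of these terms simplifies to sums of mixed partials that cancel in pairs. The result is 0 (by equality of mixed partials for smooth functions — Schwarz / Clairaut).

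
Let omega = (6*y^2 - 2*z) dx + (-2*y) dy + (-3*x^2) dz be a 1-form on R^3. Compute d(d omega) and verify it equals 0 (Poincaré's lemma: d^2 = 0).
d(d omega) = 0

Step 1: d omega = sum_{i<j} (∂f_j/∂x_i - ∂f_i/∂x_j) dx_i ∧ dx_j:
  coeff of dx ∧ dy: -12*y
  coeff of dx ∧ dz: 2 - 6*x
  coeff of dy ∧ dz: 0
Step 2: Apply d again to each 2-form coefficient. The only possible 3-form in R^3 is dx ∧ dy ∧ dz, with coefficient
  ∂(coeff of dy∧dz)/∂x - ∂(coeff of dx∧dz)/∂y + ∂(coeff of dx∧dy)/∂z
  = ∂/∂x (0) - ∂/∂y (2 - 6*x) + ∂/∂z (-12*y).
Each of these terms simplifies to sums of mixed partials that cancel in pairs. The result is 0 (by equality of mixed partials for smooth functions — Schwarz / Clairaut).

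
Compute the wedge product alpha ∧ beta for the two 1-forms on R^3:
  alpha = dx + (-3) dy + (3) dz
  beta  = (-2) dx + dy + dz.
alpha ∧ beta = (-5) dx ∧ dy + (7) dx ∧ dz + (-6) dy ∧ dz

Distribute the wedge, using dx_i ∧ dx_j = -dx_j ∧ dx_i and dx_i ∧ dx_i = 0. For each pair (i, j) with i < j, the coefficient of dx_i ∧ dx_j in alpha ∧ beta is (alpha_i * beta_j - alpha_j * beta_i). Collecting: alpha ∧ beta = (-5) dx ∧ dy + (7) dx ∧ dz + (-6) dy ∧ dz.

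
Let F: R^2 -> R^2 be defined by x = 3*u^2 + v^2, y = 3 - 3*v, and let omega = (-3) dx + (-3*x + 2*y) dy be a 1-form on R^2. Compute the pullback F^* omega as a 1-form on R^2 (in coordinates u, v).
F^* omega = (-18*u) du + (27*u^2 + 9*v^2 + 12*v - 18) dv

Using F^*(f dg) = (f ∘ F) d(g ∘ F), substitute each coordinate x_i by F_i(u, v) in f_i, and replace dx_i by d F_i = (∂F_i/∂u) du + (∂F_i/∂v) dv.
  For the x component: f_1(F) = -3; d F_1 = (6*u) du + (2*v) dv
  For the y component: f_2(F) = -9*u^2 - 3*v^2 - 6*v + 6; d F_2 = (0) du + (-3) dv
Combining and collecting du, dv coefficients:
  coeff of du: -18*u
  coeff of dv: 27*u^2 + 9*v^2 + 12*v - 18
F^* omega = (-18*u) du + (27*u^2 + 9*v^2 + 12*v - 18) dv.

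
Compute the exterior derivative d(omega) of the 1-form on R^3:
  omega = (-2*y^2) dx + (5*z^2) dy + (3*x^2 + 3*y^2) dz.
d(omega) = (4*y) dx ∧ dy + (6*x) dx ∧ dz + (6*y - 10*z) dy ∧ dz

For a 1-form omega = sum_i f_i dx_i, the exterior derivative is
  d(omega) = sum_{i < j} (∂f_j/∂x_i - ∂f_i/∂x_j) dx_i ∧ dx_j.
  coefficient of dx ∧ dy: ∂f_2/∂x - ∂f_1/∂y = ∂(5*z^2)/∂x - ∂(-2*y^2)/∂y = 4*y
  coefficient of dx ∧ dz: ∂f_3/∂x - ∂f_1/∂z = ∂(3*x^2 + 3*y^2)/∂x - ∂(-2*y^2)/∂z = 6*x
  coefficient of dy ∧ dz: ∂f_3/∂y - ∂f_2/∂z = ∂(3*x^2 + 3*y^2)/∂y - ∂(5*z^2)/∂z = 6*y - 10*z
Assembling: d(omega) = (4*y) dx ∧ dy + (6*x) dx ∧ dz + (6*y - 10*z) dy ∧ dz.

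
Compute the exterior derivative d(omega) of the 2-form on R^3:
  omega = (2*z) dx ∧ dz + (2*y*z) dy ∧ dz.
d(omega) = 0

For a 2-form omega = sum_{i<j} g_{ij} dx_i ∧ dx_j, the exterior derivative is
  d(omega) = sum_{i<j} d(g_{ij}) ∧ dx_i ∧ dx_j = sum_{i<j, k} (∂g_{ij}/∂x_k) dx_k ∧ dx_i ∧ dx_j.
Expand each term, using dx_k ∧ dx_i ∧ dx_j = sgn(permutation) dx_{(a)} ∧ dx_{(b)} ∧ dx_{(c)} with (a < b < c) sorted:

Collecting like 3-forms: d(omega) = 0.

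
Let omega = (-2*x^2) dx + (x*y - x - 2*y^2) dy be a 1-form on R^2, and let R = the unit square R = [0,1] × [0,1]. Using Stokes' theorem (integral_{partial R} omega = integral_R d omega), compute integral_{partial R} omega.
integral_(partial R) omega = -1/2

Stokes: integral_partial_R omega = integral_R d omega with d omega = (∂Q/∂x - ∂P/∂y) dx ∧ dy.
  ∂Q/∂x = y - 1
  ∂P/∂y = 0
  integrand = ∂Q/∂x - ∂P/∂y = y - 1.
Integrating over R: integral_0^1 integral_0^1 (y - 1) dx dy = -1/2.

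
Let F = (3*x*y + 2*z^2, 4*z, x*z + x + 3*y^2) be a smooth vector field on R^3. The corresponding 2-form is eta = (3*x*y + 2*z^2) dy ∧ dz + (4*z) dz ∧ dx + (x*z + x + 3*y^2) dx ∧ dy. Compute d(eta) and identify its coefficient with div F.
d(eta) = (x + 3*y) dx ∧ dy ∧ dz; div F = x + 3*y

For a 2-form in R^3 of the form above, applying d gives a 3-form with coefficient ∂P/∂x + ∂Q/∂y + ∂R/∂z:
  ∂P/∂x = 3*y
  ∂Q/∂y = 0
  ∂R/∂z = x
Sum = x + 3*y, which is exactly div F.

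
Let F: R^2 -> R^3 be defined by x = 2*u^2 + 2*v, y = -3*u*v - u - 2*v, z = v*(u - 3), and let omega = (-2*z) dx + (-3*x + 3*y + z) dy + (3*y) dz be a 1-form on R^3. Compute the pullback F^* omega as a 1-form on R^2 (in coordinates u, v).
F^* omega = (10*u^2*v + 6*u^2 + 15*u*v^2 + 38*u*v + 3*u + 39*v^2 + 15*v) du + (18*u^3 + 15*u^2*v + 18*u^2 + 78*u*v + 15*u + 60*v) dv

Using F^*(f dg) = (f ∘ F) d(g ∘ F), substitute each coordinate x_i by F_i(u, v) in f_i, and replace dx_i by d F_i = (∂F_i/∂u) du + (∂F_i/∂v) dv.
  For the x component: f_1(F) = 2*v*(3 - u); d F_1 = (4*u) du + (2) dv
  For the y component: f_2(F) = -6*u^2 - 8*u*v - 3*u - 15*v; d F_2 = (-3*v - 1) du + (-3*u - 2) dv
  For the z component: f_3(F) = -9*u*v - 3*u - 6*v; d F_3 = (v) du + (u - 3) dv
Combining and collecting du, dv coefficients:
  coeff of du: 10*u^2*v + 6*u^2 + 15*u*v^2 + 38*u*v + 3*u + 39*v^2 + 15*v
  coeff of dv: 18*u^3 + 15*u^2*v + 18*u^2 + 78*u*v + 15*u + 60*v
F^* omega = (10*u^2*v + 6*u^2 + 15*u*v^2 + 38*u*v + 3*u + 39*v^2 + 15*v) du + (18*u^3 + 15*u^2*v + 18*u^2 + 78*u*v + 15*u + 60*v) dv.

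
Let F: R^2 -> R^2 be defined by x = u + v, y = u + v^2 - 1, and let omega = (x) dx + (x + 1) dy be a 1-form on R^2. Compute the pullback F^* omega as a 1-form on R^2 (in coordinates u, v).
F^* omega = (2*u + 2*v + 1) du + (2*u*v + u + 2*v^2 + 3*v) dv

Using F^*(f dg) = (f ∘ F) d(g ∘ F), substitute each coordinate x_i by F_i(u, v) in f_i, and replace dx_i by d F_i = (∂F_i/∂u) du + (∂F_i/∂v) dv.
  For the x component: f_1(F) = u + v; d F_1 = (1) du + (1) dv
  For the y component: f_2(F) = u + v + 1; d F_2 = (1) du + (2*v) dv
Combining and collecting du, dv coefficients:
  coeff of du: 2*u + 2*v + 1
  coeff of dv: 2*u*v + u + 2*v^2 + 3*v
F^* omega = (2*u + 2*v + 1) du + (2*u*v + u + 2*v^2 + 3*v) dv.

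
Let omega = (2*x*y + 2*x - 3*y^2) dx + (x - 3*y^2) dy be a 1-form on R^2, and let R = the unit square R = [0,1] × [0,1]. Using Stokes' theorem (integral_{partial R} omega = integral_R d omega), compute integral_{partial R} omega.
integral_(partial R) omega = 3

Stokes: integral_partial_R omega = integral_R d omega with d omega = (∂Q/∂x - ∂P/∂y) dx ∧ dy.
  ∂Q/∂x = 1
  ∂P/∂y = 2*x - 6*y
  integrand = ∂Q/∂x - ∂P/∂y = -2*x + 6*y + 1.
Integrating over R: integral_0^1 integral_0^1 (-2*x + 6*y + 1) dx dy = 3.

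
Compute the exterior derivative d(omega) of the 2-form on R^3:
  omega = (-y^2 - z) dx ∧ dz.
d(omega) = (2*y) dx ∧ dy ∧ dz

For a 2-form omega = sum_{i<j} g_{ij} dx_i ∧ dx_j, the exterior derivative is
  d(omega) = sum_{i<j} d(g_{ij}) ∧ dx_i ∧ dx_j = sum_{i<j, k} (∂g_{ij}/∂x_k) dx_k ∧ dx_i ∧ dx_j.
Expand each term, using dx_k ∧ dx_i ∧ dx_j = sgn(permutation) dx_{(a)} ∧ dx_{(b)} ∧ dx_{(c)} with (a < b < c) sorted:
  d(-y^2 - z) includes (∂/∂y)(-y^2 - z) dy = (-2*y) dy, which multiplied by dx ∧ dz gives (2*y) dx ∧ dy ∧ dz
Collecting like 3-forms: d(omega) = (2*y) dx ∧ dy ∧ dz.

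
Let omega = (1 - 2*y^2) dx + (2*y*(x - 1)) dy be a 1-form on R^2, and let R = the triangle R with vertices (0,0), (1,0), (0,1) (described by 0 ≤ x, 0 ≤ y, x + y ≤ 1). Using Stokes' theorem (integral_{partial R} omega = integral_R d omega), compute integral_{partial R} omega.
integral_(partial R) omega = 1

Stokes: integral_partial_R omega = integral_R d omega with d omega = (∂Q/∂x - ∂P/∂y) dx ∧ dy.
  ∂Q/∂x = 2*y
  ∂P/∂y = -4*y
  integrand = ∂Q/∂x - ∂P/∂y = 6*y.
Integrating over R: integral_0^1 integral_0^{1-x} (6*y) dy dx = 1.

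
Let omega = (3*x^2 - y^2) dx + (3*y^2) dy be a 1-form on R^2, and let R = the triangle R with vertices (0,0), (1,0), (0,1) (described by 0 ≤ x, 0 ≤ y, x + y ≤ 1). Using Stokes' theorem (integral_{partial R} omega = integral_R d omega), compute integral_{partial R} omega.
integral_(partial R) omega = 1/3

Stokes: integral_partial_R omega = integral_R d omega with d omega = (∂Q/∂x - ∂P/∂y) dx ∧ dy.
  ∂Q/∂x = 0
  ∂P/∂y = -2*y
  integrand = ∂Q/∂x - ∂P/∂y = 2*y.
Integrating over R: integral_0^1 integral_0^{1-x} (2*y) dy dx = 1/3.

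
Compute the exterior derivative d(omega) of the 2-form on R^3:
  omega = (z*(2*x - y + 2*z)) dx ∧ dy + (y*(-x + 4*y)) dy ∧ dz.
d(omega) = (2*x - 2*y + 4*z) dx ∧ dy ∧ dz

For a 2-form omega = sum_{i<j} g_{ij} dx_i ∧ dx_j, the exterior derivative is
  d(omega) = sum_{i<j} d(g_{ij}) ∧ dx_i ∧ dx_j = sum_{i<j, k} (∂g_{ij}/∂x_k) dx_k ∧ dx_i ∧ dx_j.
Expand each term, using dx_k ∧ dx_i ∧ dx_j = sgn(permutation) dx_{(a)} ∧ dx_{(b)} ∧ dx_{(c)} with (a < b < c) sorted:
  d(z*(2*x - y + 2*z)) includes (∂/∂z)(z*(2*x - y + 2*z)) dz = (2*x - y + 4*z) dz, which multiplied by dx ∧ dy gives (2*x - y + 4*z) dx ∧ dy ∧ dz
  d(y*(-x + 4*y)) includes (∂/∂x)(y*(-x + 4*y)) dx = (-y) dx, which multiplied by dy ∧ dz gives (-y) dx ∧ dy ∧ dz
Collecting like 3-forms: d(omega) = (2*x - 2*y + 4*z) dx ∧ dy ∧ dz.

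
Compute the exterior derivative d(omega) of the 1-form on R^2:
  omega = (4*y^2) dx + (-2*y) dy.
d(omega) = (-8*y) dx ∧ dy

For a 1-form omega = sum_i f_i dx_i, the exterior derivative is
  d(omega) = sum_{i < j} (∂f_j/∂x_i - ∂f_i/∂x_j) dx_i ∧ dx_j.
  coefficient of dx ∧ dy: ∂f_2/∂x - ∂f_1/∂y = ∂(-2*y)/∂x - ∂(4*y^2)/∂y = -8*y
Assembling: d(omega) = (-8*y) dx ∧ dy.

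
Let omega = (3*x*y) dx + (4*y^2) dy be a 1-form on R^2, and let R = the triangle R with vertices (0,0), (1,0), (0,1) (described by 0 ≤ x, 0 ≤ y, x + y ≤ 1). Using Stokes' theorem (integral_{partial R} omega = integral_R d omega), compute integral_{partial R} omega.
integral_(partial R) omega = -1/2

Stokes: integral_partial_R omega = integral_R d omega with d omega = (∂Q/∂x - ∂P/∂y) dx ∧ dy.
  ∂Q/∂x = 0
  ∂P/∂y = 3*x
  integrand = ∂Q/∂x - ∂P/∂y = -3*x.
Integrating over R: integral_0^1 integral_0^{1-x} (-3*x) dy dx = -1/2.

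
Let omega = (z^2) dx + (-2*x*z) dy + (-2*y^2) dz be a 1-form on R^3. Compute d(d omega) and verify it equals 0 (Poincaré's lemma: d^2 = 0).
d(d omega) = 0

Step 1: d omega = sum_{i<j} (∂f_j/∂x_i - ∂f_i/∂x_j) dx_i ∧ dx_j:
  coeff of dx ∧ dy: -2*z
  coeff of dx ∧ dz: -2*z
  coeff of dy ∧ dz: 2*x - 4*y
Step 2: Apply d again to each 2-form coefficient. The only possible 3-form in R^3 is dx ∧ dy ∧ dz, with coefficient
  ∂(coeff of dy∧dz)/∂x - ∂(coeff of dx∧dz)/∂y + ∂(coeff of dx∧dy)/∂z
  = ∂/∂x (2*x - 4*y) - ∂/∂y (-2*z) + ∂/∂z (-2*z).
Each of these terms simplifies to sums of mixed partials that cancel in pairs. The result is 0 (by equality of mixed partials for smooth functions — Schwarz / Clairaut).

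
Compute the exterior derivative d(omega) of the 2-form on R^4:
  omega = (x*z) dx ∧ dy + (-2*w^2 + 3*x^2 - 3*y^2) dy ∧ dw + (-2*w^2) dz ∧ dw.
d(omega) = (x) dx ∧ dy ∧ dz + (6*x) dx ∧ dy ∧ dw

For a 2-form omega = sum_{i<j} g_{ij} dx_i ∧ dx_j, the exterior derivative is
  d(omega) = sum_{i<j} d(g_{ij}) ∧ dx_i ∧ dx_j = sum_{i<j, k} (∂g_{ij}/∂x_k) dx_k ∧ dx_i ∧ dx_j.
Expand each term, using dx_k ∧ dx_i ∧ dx_j = sgn(permutation) dx_{(a)} ∧ dx_{(b)} ∧ dx_{(c)} with (a < b < c) sorted:
  d(x*z) includes (∂/∂z)(x*z) dz = (x) dz, which multiplied by dx ∧ dy gives (x) dx ∧ dy ∧ dz
  d(-2*w^2 + 3*x^2 - 3*y^2) includes (∂/∂x)(-2*w^2 + 3*x^2 - 3*y^2) dx = (6*x) dx, which multiplied by dy ∧ dw gives (6*x) dx ∧ dy ∧ dw
Collecting like 3-forms: d(omega) = (x) dx ∧ dy ∧ dz + (6*x) dx ∧ dy ∧ dw.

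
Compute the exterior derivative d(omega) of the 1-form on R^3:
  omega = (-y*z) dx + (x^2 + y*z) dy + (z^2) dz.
d(omega) = (2*x + z) dx ∧ dy + (y) dx ∧ dz + (-y) dy ∧ dz

For a 1-form omega = sum_i f_i dx_i, the exterior derivative is
  d(omega) = sum_{i < j} (∂f_j/∂x_i - ∂f_i/∂x_j) dx_i ∧ dx_j.
  coefficient of dx ∧ dy: ∂f_2/∂x - ∂f_1/∂y = ∂(x^2 + y*z)/∂x - ∂(-y*z)/∂y = 2*x + z
  coefficient of dx ∧ dz: ∂f_3/∂x - ∂f_1/∂z = ∂(z^2)/∂x - ∂(-y*z)/∂z = y
  coefficient of dy ∧ dz: ∂f_3/∂y - ∂f_2/∂z = ∂(z^2)/∂y - ∂(x^2 + y*z)/∂z = -y
Assembling: d(omega) = (2*x + z) dx ∧ dy + (y) dx ∧ dz + (-y) dy ∧ dz.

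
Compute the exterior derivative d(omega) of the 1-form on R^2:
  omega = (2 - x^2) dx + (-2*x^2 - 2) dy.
d(omega) = (-4*x) dx ∧ dy

For a 1-form omega = sum_i f_i dx_i, the exterior derivative is
  d(omega) = sum_{i < j} (∂f_j/∂x_i - ∂f_i/∂x_j) dx_i ∧ dx_j.
  coefficient of dx ∧ dy: ∂f_2/∂x - ∂f_1/∂y = ∂(-2*x^2 - 2)/∂x - ∂(2 - x^2)/∂y = -4*x
Assembling: d(omega) = (-4*x) dx ∧ dy.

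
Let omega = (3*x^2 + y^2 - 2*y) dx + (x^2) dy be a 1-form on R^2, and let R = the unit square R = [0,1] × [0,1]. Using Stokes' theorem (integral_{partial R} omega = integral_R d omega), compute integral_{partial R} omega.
integral_(partial R) omega = 2

Stokes: integral_partial_R omega = integral_R d omega with d omega = (∂Q/∂x - ∂P/∂y) dx ∧ dy.
  ∂Q/∂x = 2*x
  ∂P/∂y = 2*y - 2
  integrand = ∂Q/∂x - ∂P/∂y = 2*x - 2*y + 2.
Integrating over R: integral_0^1 integral_0^1 (2*x - 2*y + 2) dx dy = 2.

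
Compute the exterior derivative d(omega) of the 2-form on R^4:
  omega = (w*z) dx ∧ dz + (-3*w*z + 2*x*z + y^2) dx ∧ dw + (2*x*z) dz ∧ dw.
d(omega) = (3*w - 2*x + 3*z) dx ∧ dz ∧ dw + (-2*y) dx ∧ dy ∧ dw

For a 2-form omega = sum_{i<j} g_{ij} dx_i ∧ dx_j, the exterior derivative is
  d(omega) = sum_{i<j} d(g_{ij}) ∧ dx_i ∧ dx_j = sum_{i<j, k} (∂g_{ij}/∂x_k) dx_k ∧ dx_i ∧ dx_j.
Expand each term, using dx_k ∧ dx_i ∧ dx_j = sgn(permutation) dx_{(a)} ∧ dx_{(b)} ∧ dx_{(c)} with (a < b < c) sorted:
  d(w*z) includes (∂/∂w)(w*z) dw = (z) dw, which multiplied by dx ∧ dz gives (z) dx ∧ dz ∧ dw
  d(-3*w*z + 2*x*z + y^2) includes (∂/∂y)(-3*w*z + 2*x*z + y^2) dy = (2*y) dy, which multiplied by dx ∧ dw gives (-2*y) dx ∧ dy ∧ dw
  d(-3*w*z + 2*x*z + y^2) includes (∂/∂z)(-3*w*z + 2*x*z + y^2) dz = (-3*w + 2*x) dz, which multiplied by dx ∧ dw gives (3*w - 2*x) dx ∧ dz ∧ dw
  d(2*x*z) includes (∂/∂x)(2*x*z) dx = (2*z) dx, which multiplied by dz ∧ dw gives (2*z) dx ∧ dz ∧ dw
Collecting like 3-forms: d(omega) = (3*w - 2*x + 3*z) dx ∧ dz ∧ dw + (-2*y) dx ∧ dy ∧ dw.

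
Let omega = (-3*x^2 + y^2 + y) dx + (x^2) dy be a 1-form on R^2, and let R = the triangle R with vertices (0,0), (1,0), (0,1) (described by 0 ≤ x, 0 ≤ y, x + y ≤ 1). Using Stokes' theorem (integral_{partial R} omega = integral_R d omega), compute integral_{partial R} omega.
integral_(partial R) omega = -1/2

Stokes: integral_partial_R omega = integral_R d omega with d omega = (∂Q/∂x - ∂P/∂y) dx ∧ dy.
  ∂Q/∂x = 2*x
  ∂P/∂y = 2*y + 1
  integrand = ∂Q/∂x - ∂P/∂y = 2*x - 2*y - 1.
Integrating over R: integral_0^1 integral_0^{1-x} (2*x - 2*y - 1) dy dx = -1/2.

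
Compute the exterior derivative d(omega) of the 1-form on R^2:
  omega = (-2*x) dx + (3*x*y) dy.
d(omega) = (3*y) dx ∧ dy

For a 1-form omega = sum_i f_i dx_i, the exterior derivative is
  d(omega) = sum_{i < j} (∂f_j/∂x_i - ∂f_i/∂x_j) dx_i ∧ dx_j.
  coefficient of dx ∧ dy: ∂f_2/∂x - ∂f_1/∂y = ∂(3*x*y)/∂x - ∂(-2*x)/∂y = 3*y
Assembling: d(omega) = (3*y) dx ∧ dy.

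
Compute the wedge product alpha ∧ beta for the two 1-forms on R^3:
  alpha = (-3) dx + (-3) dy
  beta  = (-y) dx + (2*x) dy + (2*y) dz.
alpha ∧ beta = (-6*x - 3*y) dx ∧ dy + (-6*y) dx ∧ dz + (-6*y) dy ∧ dz

Distribute the wedge, using dx_i ∧ dx_j = -dx_j ∧ dx_i and dx_i ∧ dx_i = 0. For each pair (i, j) with i < j, the coefficient of dx_i ∧ dx_j in alpha ∧ beta is (alpha_i * beta_j - alpha_j * beta_i). Collecting: alpha ∧ beta = (-6*x - 3*y) dx ∧ dy + (-6*y) dx ∧ dz + (-6*y) dy ∧ dz.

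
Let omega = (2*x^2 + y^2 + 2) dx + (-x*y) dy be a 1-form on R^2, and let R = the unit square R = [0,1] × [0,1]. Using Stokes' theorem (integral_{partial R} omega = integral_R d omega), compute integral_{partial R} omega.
integral_(partial R) omega = -3/2

Stokes: integral_partial_R omega = integral_R d omega with d omega = (∂Q/∂x - ∂P/∂y) dx ∧ dy.
  ∂Q/∂x = -y
  ∂P/∂y = 2*y
  integrand = ∂Q/∂x - ∂P/∂y = -3*y.
Integrating over R: integral_0^1 integral_0^1 (-3*y) dx dy = -3/2.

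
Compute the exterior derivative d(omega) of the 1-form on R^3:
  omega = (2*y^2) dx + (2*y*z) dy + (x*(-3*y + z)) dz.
d(omega) = (-4*y) dx ∧ dy + (-3*y + z) dx ∧ dz + (-3*x - 2*y) dy ∧ dz

For a 1-form omega = sum_i f_i dx_i, the exterior derivative is
  d(omega) = sum_{i < j} (∂f_j/∂x_i - ∂f_i/∂x_j) dx_i ∧ dx_j.
  coefficient of dx ∧ dy: ∂f_2/∂x - ∂f_1/∂y = ∂(2*y*z)/∂x - ∂(2*y^2)/∂y = -4*y
  coefficient of dx ∧ dz: ∂f_3/∂x - ∂f_1/∂z = ∂(x*(-3*y + z))/∂x - ∂(2*y^2)/∂z = -3*y + z
  coefficient of dy ∧ dz: ∂f_3/∂y - ∂f_2/∂z = ∂(x*(-3*y + z))/∂y - ∂(2*y*z)/∂z = -3*x - 2*y
Assembling: d(omega) = (-4*y) dx ∧ dy + (-3*y + z) dx ∧ dz + (-3*x - 2*y) dy ∧ dz.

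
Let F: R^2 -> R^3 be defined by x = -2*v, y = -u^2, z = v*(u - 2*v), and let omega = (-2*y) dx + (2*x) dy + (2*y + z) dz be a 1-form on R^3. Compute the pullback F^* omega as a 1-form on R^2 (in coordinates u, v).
F^* omega = (v*(-2*u^2 + u*v + 8*u - 2*v^2)) du + (-2*u^3 + 9*u^2*v - 4*u^2 - 6*u*v^2 + 8*v^3) dv

Using F^*(f dg) = (f ∘ F) d(g ∘ F), substitute each coordinate x_i by F_i(u, v) in f_i, and replace dx_i by d F_i = (∂F_i/∂u) du + (∂F_i/∂v) dv.
  For the x component: f_1(F) = 2*u^2; d F_1 = (0) du + (-2) dv
  For the y component: f_2(F) = -4*v; d F_2 = (-2*u) du + (0) dv
  For the z component: f_3(F) = -2*u^2 + u*v - 2*v^2; d F_3 = (v) du + (u - 4*v) dv
Combining and collecting du, dv coefficients:
  coeff of du: v*(-2*u^2 + u*v + 8*u - 2*v^2)
  coeff of dv: -2*u^3 + 9*u^2*v - 4*u^2 - 6*u*v^2 + 8*v^3
F^* omega = (v*(-2*u^2 + u*v + 8*u - 2*v^2)) du + (-2*u^3 + 9*u^2*v - 4*u^2 - 6*u*v^2 + 8*v^3) dv.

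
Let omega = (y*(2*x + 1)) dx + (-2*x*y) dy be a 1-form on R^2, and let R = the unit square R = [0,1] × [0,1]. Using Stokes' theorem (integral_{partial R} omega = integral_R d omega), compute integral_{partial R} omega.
integral_(partial R) omega = -3

Stokes: integral_partial_R omega = integral_R d omega with d omega = (∂Q/∂x - ∂P/∂y) dx ∧ dy.
  ∂Q/∂x = -2*y
  ∂P/∂y = 2*x + 1
  integrand = ∂Q/∂x - ∂P/∂y = -2*x - 2*y - 1.
Integrating over R: integral_0^1 integral_0^1 (-2*x - 2*y - 1) dx dy = -3.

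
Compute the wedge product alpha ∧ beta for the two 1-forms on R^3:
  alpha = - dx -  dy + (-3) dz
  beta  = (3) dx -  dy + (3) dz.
alpha ∧ beta = (4) dx ∧ dy + (6) dx ∧ dz + (-6) dy ∧ dz

Distribute the wedge, using dx_i ∧ dx_j = -dx_j ∧ dx_i and dx_i ∧ dx_i = 0. For each pair (i, j) with i < j, the coefficient of dx_i ∧ dx_j in alpha ∧ beta is (alpha_i * beta_j - alpha_j * beta_i). Collecting: alpha ∧ beta = (4) dx ∧ dy + (6) dx ∧ dz + (-6) dy ∧ dz.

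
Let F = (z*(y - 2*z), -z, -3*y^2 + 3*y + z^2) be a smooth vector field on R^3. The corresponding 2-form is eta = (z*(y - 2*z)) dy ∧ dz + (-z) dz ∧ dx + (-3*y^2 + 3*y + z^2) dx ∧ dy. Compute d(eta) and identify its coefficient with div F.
d(eta) = (2*z) dx ∧ dy ∧ dz; div F = 2*z

For a 2-form in R^3 of the form above, applying d gives a 3-form with coefficient ∂P/∂x + ∂Q/∂y + ∂R/∂z:
  ∂P/∂x = 0
  ∂Q/∂y = 0
  ∂R/∂z = 2*z
Sum = 2*z, which is exactly div F.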